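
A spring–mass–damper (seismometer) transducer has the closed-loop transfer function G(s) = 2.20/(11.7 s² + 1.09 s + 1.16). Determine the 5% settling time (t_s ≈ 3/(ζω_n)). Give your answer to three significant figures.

t_s ≈ 64.4 s

Dividing through by 11.7: denominator becomes s² + 0.09316 s + 0.09915.
So ω_n = √0.09915 = 0.315 rad/s and ζ = 0.09316/(2·0.315) = 0.148.
t_s ≈ 3/(ζω_n) = 64.4 s.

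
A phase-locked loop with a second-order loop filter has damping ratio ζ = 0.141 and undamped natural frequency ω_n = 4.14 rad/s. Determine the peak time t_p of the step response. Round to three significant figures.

t_p ≈ 0.766 s

The damped frequency is ω_d = ω_n√(1−ζ²) = 4.14·√(1−0.0199) = 4.10 rad/s.
Peak time t_p = π/ω_d = π/4.10 = 0.766 s.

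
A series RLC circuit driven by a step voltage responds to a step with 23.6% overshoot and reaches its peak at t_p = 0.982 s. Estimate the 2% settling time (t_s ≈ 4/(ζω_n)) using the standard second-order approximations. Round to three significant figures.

From the overshoot, ζ = −ln(OS)/√(π²+ln²(OS)) = 0.418.
From t_p = π/ω_d, ω_d = π/0.982 = 3.20 rad/s, so ω_n = ω_d/√(1−ζ²) = 3.52 rad/s.
t_s ≈ 4/(ζω_n) = 4/(0.418·3.52) = 2.72 s.

t_s ≈ 2.72 s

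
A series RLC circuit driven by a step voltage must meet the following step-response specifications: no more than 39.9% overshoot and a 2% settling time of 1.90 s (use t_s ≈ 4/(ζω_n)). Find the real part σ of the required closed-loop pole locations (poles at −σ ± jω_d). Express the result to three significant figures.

The settling-time spec alone fixes σ = ζω_n = 4/t_s = 4/1.90 = 2.11.
(Overshoot then fixes ζ = 0.281 and hence ω_d = σ·√(1−ζ²)/ζ = 7.20 rad/s.)

σ ≈ 2.11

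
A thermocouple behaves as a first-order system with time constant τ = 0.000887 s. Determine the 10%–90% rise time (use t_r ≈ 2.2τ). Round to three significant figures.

t_r ≈ 0.00195 s

t_r ≈ 2.2τ = 0.00195 s.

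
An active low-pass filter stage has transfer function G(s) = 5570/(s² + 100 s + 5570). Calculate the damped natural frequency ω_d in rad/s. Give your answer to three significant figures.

Matching coefficients with s² + 2ζω_n s + ω_n² gives ω_n² = 5570 ⇒ ω_n = 74.6 rad/s, and ζ = 100/(2ω_n) = 0.670.
The damped frequency ω_d = ω_n√(1−ζ²) = 55.4 rad/s.

ω_d ≈ 55.4 rad/s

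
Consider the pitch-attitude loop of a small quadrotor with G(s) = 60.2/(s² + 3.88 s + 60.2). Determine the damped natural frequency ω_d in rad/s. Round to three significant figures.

ω_d ≈ 7.51 rad/s

Matching coefficients with s² + 2ζω_n s + ω_n² gives ω_n² = 60.2 ⇒ ω_n = 7.76 rad/s, and ζ = 3.88/(2ω_n) = 0.250.
ω_d = ω_n√(1−ζ²) = 7.51 rad/s.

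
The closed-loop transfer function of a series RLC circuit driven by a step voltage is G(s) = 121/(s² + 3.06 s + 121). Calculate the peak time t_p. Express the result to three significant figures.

Matching coefficients with s² + 2ζω_n s + ω_n² gives ω_n² = 121 ⇒ ω_n = 11.0 rad/s, and ζ = 3.06/(2ω_n) = 0.139.
ω_d = ω_n√(1−ζ²) = 10.9 rad/s. Then t_p = π/ω_d = 0.288 s.

t_p ≈ 0.288 s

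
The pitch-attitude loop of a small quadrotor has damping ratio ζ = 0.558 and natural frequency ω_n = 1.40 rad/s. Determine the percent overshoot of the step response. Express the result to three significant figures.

For an underdamped second-order system, %OS = 100·exp(−πζ/√(1−ζ²)).
πζ/√(1−ζ²) = π·0.558/√(1−0.311) = 2.112, so %OS = 100·e^(−2.112) = 12.1%.

%OS ≈ 12.1%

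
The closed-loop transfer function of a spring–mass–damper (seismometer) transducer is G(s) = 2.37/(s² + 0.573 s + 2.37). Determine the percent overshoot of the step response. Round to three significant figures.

%OS ≈ 55.2%

Matching coefficients with s² + 2ζω_n s + ω_n² gives ω_n² = 2.37 ⇒ ω_n = 1.54 rad/s, and ζ = 0.573/(2ω_n) = 0.186.
%OS = 100 e^{−πζ/√(1−ζ²)} with ζ = 0.186 gives 55.2%.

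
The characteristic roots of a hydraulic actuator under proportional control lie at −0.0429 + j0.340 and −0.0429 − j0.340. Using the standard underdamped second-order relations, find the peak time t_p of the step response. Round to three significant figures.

t_p = π/ω_d with ω_d = 0.340 (the imaginary part), so t_p = 9.24 s.

t_p ≈ 9.24 s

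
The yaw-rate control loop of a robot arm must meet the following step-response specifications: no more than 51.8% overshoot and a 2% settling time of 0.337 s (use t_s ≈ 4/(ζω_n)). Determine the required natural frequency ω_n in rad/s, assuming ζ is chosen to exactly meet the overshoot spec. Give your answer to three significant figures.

Inverting the overshoot relation: ζ = |ln 0.518|/√(π² + ln²0.518) = 0.205.
From t_s ≈ 4/(ζω_n): ω_n = 4/(ζ·t_s) = 4/(0.205·0.337) = 57.9 rad/s.

ω_n ≈ 57.9 rad/s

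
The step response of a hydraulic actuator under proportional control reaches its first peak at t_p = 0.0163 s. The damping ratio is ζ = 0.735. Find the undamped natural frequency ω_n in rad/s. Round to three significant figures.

ω_n ≈ 284 rad/s

Peak time t_p = π/ω_d, so ω_d = π/t_p = π/0.0163 = 193 rad/s.
ω_n = ω_d/√(1−ζ²) = 193/√0.460 = 284 rad/s.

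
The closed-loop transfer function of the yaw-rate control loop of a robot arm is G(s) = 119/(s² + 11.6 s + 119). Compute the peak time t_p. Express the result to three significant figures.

t_p ≈ 0.340 s

Comparing the denominator to s² + 2ζω_n s + ω_n²: ω_n = √119 = 10.9 rad/s, and 2ζω_n = 11.6 so ζ = 11.6/(2·10.9) = 0.532.
ω_d = ω_n√(1−ζ²) = 9.24 rad/s. Then t_p = π/ω_d = 0.340 s.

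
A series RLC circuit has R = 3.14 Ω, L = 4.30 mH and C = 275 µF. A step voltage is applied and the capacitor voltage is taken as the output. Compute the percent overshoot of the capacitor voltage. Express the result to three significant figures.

%OS ≈ 25.7%

For a series RLC circuit (capacitor voltage as output), ω_n = 1/√(LC) = 1/√(4.30 mH · 275 µF) = 920 rad/s.
ζ = (R/2)·√(C/L) = (3.14/2)·√(275 µF/4.30 mH) = 0.397.
%OS = 100 e^{−πζ/√(1−ζ²)} with ζ = 0.397 gives 25.7%.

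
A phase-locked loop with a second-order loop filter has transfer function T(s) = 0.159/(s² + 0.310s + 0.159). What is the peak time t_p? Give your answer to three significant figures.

Matching coefficients with s² + 2ζω_n s + ω_n² gives ω_n² = 0.159 ⇒ ω_n = 0.399 rad/s, and ζ = 0.310/(2ω_n) = 0.389.
ω_d = 0.399·√(1 − 0.389²) = 0.367 rad/s. Then t_p = π/ω_d = 8.55 s.

t_p ≈ 8.55 s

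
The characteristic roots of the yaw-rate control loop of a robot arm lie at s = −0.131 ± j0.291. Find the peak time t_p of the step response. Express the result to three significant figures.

t_p = π/ω_d with ω_d = 0.291 (the imaginary part), so t_p = 10.8 s.

t_p ≈ 10.8 s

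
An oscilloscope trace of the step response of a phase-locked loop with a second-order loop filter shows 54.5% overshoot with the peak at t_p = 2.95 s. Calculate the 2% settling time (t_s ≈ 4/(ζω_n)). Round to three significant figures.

t_s ≈ 19.4 s

From the overshoot, ζ = −ln(OS)/√(π²+ln²(OS)) = 0.190.
From t_p = π/ω_d, ω_d = π/2.95 = 1.06 rad/s, so ω_n = ω_d/√(1−ζ²) = 1.08 rad/s.
t_s ≈ 4/(ζω_n) = 4/(0.190·1.08) = 19.4 s.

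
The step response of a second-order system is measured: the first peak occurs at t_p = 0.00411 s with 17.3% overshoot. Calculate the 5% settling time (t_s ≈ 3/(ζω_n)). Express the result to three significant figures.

t_s ≈ 0.00703 s

The overshoot fixes ζ = −ln(OS)/√(π²+ln²(OS)) = 0.488.
From t_p = π/ω_d, ω_d = π/0.00411 = 764 rad/s, so ω_n = ω_d/√(1−ζ²) = 875 rad/s.
t_s ≈ 3/(ζω_n) = 3/(0.488·875) = 0.00703 s.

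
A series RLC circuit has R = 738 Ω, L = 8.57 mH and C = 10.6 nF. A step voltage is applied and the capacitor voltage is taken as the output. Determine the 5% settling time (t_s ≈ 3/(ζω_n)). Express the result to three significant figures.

For a series RLC circuit (capacitor voltage as output), ω_n = 1/√(LC) = 1/√(8.57 mH · 10.6 nF) = 105000 rad/s.
ζ = (R/2)·√(C/L) = (738/2)·√(10.6 nF/8.57 mH) = 0.410.
t_s ≈ 3/(ζω_n) = 0.0000697 s.

t_s ≈ 0.0000697 s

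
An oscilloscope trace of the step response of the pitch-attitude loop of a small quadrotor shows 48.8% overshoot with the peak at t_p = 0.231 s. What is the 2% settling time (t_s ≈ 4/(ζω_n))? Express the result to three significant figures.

The overshoot fixes ζ = −ln(OS)/√(π²+ln²(OS)) = 0.223.
From t_p = π/ω_d, ω_d = π/0.231 = 13.6 rad/s, so ω_n = ω_d/√(1−ζ²) = 14.0 rad/s.
t_s ≈ 4/(ζω_n) = 4/(0.223·14.0) = 1.29 s.

t_s ≈ 1.29 s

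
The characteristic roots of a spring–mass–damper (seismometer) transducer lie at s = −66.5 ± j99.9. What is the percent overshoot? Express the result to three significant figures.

With σ = 66.5, ω_d = 99.9: ω_n = √(σ²+ω_d²) = 120 rad/s, ζ = σ/ω_n = 0.554.
Overshoot: exp(−π·0.554/√(1−0.554²)) = 0.124, i.e. 12.4%.

%OS ≈ 12.4%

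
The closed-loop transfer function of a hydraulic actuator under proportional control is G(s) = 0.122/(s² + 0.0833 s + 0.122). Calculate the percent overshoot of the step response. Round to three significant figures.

%OS ≈ 68.6%

ω_n = √0.122 = 0.349 rad/s; ζ = 0.0833/(2·0.349) = 0.119.
Overshoot: exp(−π·0.119/√(1−0.119²)) = 0.686, i.e. 68.6%.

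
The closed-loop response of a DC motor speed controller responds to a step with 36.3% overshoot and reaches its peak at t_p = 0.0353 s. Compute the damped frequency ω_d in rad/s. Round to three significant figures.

ω_d ≈ 89.0 rad/s

t_p = π/ω_d, so ω_d = π/0.0353 = 89.0 rad/s.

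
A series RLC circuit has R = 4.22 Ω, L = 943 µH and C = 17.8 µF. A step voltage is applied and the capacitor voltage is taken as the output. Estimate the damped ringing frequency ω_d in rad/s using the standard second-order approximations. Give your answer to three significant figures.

For a series RLC circuit (capacitor voltage as output), ω_n = 1/√(LC) = 1/√(943 µH · 17.8 µF) = 7720 rad/s.
ζ = (R/2)·√(C/L) = (4.22/2)·√(17.8 µF/943 µH) = 0.290.
ω_d = 7720·√(1 − 0.290²) = 7390 rad/s.

ω_d ≈ 7390 rad/s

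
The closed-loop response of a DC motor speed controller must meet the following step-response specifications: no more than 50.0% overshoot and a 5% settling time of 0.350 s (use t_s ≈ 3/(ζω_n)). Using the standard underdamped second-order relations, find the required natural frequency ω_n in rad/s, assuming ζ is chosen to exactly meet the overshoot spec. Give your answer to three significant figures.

ω_n ≈ 39.8 rad/s

ζ = −ln(OS)/√(π² + (ln OS)²). With OS = 0.500, ln OS = −0.6931 and ζ = 0.6931/3.217 = 0.215.
Then ω_n = 3/(ζ t_s) = 3/(0.215 × 0.350) = 39.8 rad/s.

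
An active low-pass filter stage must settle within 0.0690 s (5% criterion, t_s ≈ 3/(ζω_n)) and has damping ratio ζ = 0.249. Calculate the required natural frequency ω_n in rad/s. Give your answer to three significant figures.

ω_n ≈ 175 rad/s

Rearranging t_s ≈ 3/(ζω_n) gives ω_n = 3/(ζ·t_s) = 3/(0.249 × 0.0690) = 175 rad/s.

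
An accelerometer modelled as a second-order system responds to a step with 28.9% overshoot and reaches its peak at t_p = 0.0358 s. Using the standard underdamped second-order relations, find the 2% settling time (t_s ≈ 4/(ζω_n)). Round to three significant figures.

t_s ≈ 0.115 s

The overshoot fixes ζ = −ln(OS)/√(π²+ln²(OS)) = 0.367.
From t_p = π/ω_d, ω_d = π/0.0358 = 87.8 rad/s, so ω_n = ω_d/√(1−ζ²) = 94.4 rad/s.
t_s ≈ 4/(ζω_n) = 4/(0.367·94.4) = 0.115 s.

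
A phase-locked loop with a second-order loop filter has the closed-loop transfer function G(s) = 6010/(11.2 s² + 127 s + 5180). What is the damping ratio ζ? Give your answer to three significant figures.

Dividing through by 11.2: denominator becomes s² + 11.34 s + 462.5.
So ω_n = √462.5 = 21.5 rad/s and ζ = 11.34/(2·21.5) = 0.264.

ζ ≈ 0.264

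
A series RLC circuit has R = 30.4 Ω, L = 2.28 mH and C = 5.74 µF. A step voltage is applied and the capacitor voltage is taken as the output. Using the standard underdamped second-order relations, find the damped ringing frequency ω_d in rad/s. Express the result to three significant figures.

ω_d ≈ 5650 rad/s

For a series RLC circuit (capacitor voltage as output), ω_n = 1/√(LC) = 1/√(2.28 mH · 5.74 µF) = 8740 rad/s.
ζ = (R/2)·√(C/L) = (30.4/2)·√(5.74 µF/2.28 mH) = 0.763.
ω_d = 8740·√(1 − 0.763²) = 5650 rad/s.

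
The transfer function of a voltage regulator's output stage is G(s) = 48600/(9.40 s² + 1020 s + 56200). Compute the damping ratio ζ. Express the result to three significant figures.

Dividing through by 9.40: denominator becomes s² + 108.5 s + 5979.
So ω_n = √5979 = 77.3 rad/s and ζ = 108.5/(2·77.3) = 0.702.

ζ ≈ 0.702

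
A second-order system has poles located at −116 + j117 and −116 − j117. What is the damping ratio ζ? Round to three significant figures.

ζ ≈ 0.704

With σ = 116, ω_d = 117: ω_n = √(σ²+ω_d²) = 165 rad/s, ζ = σ/ω_n = 0.704.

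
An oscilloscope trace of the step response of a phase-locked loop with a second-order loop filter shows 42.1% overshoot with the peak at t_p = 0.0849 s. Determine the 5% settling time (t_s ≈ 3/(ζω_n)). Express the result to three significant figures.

t_s ≈ 0.294 s

ζ from %OS: ζ = |ln 0.421|/√(π²+ln²0.421) = 0.265.
t_p = π/ω_d ⇒ ω_d = 37.0 rad/s; then ω_n = ω_d/√(1−ζ²) = 38.4 rad/s.
t_s ≈ 3/(ζω_n) = 3/(0.265·38.4) = 0.294 s.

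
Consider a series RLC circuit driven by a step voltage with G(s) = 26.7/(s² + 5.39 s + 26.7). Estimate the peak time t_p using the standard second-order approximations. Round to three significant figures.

t_p ≈ 0.713 s

Comparing the denominator to s² + 2ζω_n s + ω_n²: ω_n = √26.7 = 5.17 rad/s, and 2ζω_n = 5.39 so ζ = 5.39/(2·5.17) = 0.522.
ω_d = 5.17·√(1 − 0.522²) = 4.41 rad/s. Then t_p = π/ω_d = 0.713 s.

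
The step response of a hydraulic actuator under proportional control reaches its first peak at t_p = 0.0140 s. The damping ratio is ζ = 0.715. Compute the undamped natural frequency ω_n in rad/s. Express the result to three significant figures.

Peak time t_p = π/ω_d, so ω_d = π/t_p = π/0.0140 = 224 rad/s.
ω_n = ω_d/√(1−ζ²) = 224/√0.489 = 321 rad/s.

ω_n ≈ 321 rad/s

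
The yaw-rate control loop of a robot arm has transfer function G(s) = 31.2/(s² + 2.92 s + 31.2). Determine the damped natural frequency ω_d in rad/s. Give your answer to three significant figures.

Matching coefficients with s² + 2ζω_n s + ω_n² gives ω_n² = 31.2 ⇒ ω_n = 5.59 rad/s, and ζ = 2.92/(2ω_n) = 0.261.
ω_d = ω_n√(1−ζ²) = 5.39 rad/s.

ω_d ≈ 5.39 rad/s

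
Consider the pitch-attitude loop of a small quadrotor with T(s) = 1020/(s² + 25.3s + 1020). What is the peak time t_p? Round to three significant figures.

t_p ≈ 0.107 s

ω_n = √1020 = 31.9 rad/s; ζ = 25.3/(2·31.9) = 0.396.
ω_d = ω_n√(1−ζ²) = 29.3 rad/s. Then t_p = π/ω_d = 0.107 s.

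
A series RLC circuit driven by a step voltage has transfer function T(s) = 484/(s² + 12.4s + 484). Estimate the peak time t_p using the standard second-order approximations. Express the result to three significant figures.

Comparing the denominator to s² + 2ζω_n s + ω_n²: ω_n = √484 = 22.0 rad/s, and 2ζω_n = 12.4 so ζ = 12.4/(2·22.0) = 0.282.
The damped frequency ω_d = ω_n√(1−ζ²) = 21.1 rad/s. Then t_p = π/ω_d = 0.149 s.

t_p ≈ 0.149 s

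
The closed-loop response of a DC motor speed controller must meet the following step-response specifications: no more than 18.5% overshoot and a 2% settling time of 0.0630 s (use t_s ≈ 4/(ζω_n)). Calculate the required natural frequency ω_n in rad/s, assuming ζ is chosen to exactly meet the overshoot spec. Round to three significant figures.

ω_n ≈ 134 rad/s

From %OS = 100·exp(−πζ/√(1−ζ²)), invert to get ζ = −ln(OS)/√(π² + ln²(OS)) with OS = 0.185.
−ln 0.185 = 1.687, so ζ = 1.687/√(π² + 2.847) = 0.473.
Then ω_n = 4/(ζ t_s) = 4/(0.473 × 0.0630) = 134 rad/s.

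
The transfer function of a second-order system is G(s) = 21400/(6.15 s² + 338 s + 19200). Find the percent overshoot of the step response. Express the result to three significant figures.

Dividing through by 6.15: denominator becomes s² + 54.96 s + 3122.
So ω_n = √3122 = 55.9 rad/s and ζ = 54.96/(2·55.9) = 0.492.
%OS = 100·exp(−πζ/√(1−ζ²)) = 17.0%.

%OS ≈ 17.0%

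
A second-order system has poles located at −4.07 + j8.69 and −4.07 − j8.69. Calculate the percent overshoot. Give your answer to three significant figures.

The poles are at −σ ± jω_d with σ = 4.07 and ω_d = 8.69, so ω_n = √(σ²+ω_d²) = 9.60 rad/s and ζ = σ/ω_n = 0.424.
Overshoot: exp(−π·0.424/√(1−0.424²)) = 0.230, i.e. 23.0%.

%OS ≈ 23.0%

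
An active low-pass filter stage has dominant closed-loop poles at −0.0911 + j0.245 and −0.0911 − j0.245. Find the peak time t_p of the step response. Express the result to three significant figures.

t_p = π/ω_d with ω_d = 0.245 (the imaginary part), so t_p = 12.8 s.

t_p ≈ 12.8 s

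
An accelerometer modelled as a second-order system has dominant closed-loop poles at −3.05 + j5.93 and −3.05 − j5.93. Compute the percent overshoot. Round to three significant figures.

%OS ≈ 19.9%

The poles are at −σ ± jω_d with σ = 3.05 and ω_d = 5.93, so ω_n = √(σ²+ω_d²) = 6.67 rad/s and ζ = σ/ω_n = 0.457.
Overshoot: exp(−π·0.457/√(1−0.457²)) = 0.199, i.e. 19.9%.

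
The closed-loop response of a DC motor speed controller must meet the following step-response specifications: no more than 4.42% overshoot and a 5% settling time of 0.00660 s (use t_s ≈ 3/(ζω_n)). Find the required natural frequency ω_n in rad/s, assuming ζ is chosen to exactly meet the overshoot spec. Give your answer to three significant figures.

ω_n ≈ 645 rad/s

From %OS = 100·exp(−πζ/√(1−ζ²)), invert to get ζ = −ln(OS)/√(π² + ln²(OS)) with OS = 0.0442.
−ln 0.0442 = 3.119, so ζ = 3.119/√(π² + 9.728) = 0.705.
Then ω_n = 3/(ζ t_s) = 3/(0.705 × 0.00660) = 645 rad/s.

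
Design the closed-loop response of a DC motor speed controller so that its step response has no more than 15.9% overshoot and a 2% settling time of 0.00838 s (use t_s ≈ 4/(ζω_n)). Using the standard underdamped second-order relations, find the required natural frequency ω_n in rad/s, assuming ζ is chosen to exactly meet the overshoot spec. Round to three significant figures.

ω_n ≈ 945 rad/s

From %OS = 100·exp(−πζ/√(1−ζ²)), invert to get ζ = −ln(OS)/√(π² + ln²(OS)) with OS = 0.159.
−ln 0.159 = 1.839, so ζ = 1.839/√(π² + 3.381) = 0.505.
Then ω_n = 4/(ζ t_s) = 4/(0.505 × 0.00838) = 945 rad/s.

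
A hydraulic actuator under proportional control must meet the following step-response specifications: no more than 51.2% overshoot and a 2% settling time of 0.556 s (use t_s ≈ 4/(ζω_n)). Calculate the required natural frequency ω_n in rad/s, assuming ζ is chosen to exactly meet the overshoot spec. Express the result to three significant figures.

ζ = −ln(OS)/√(π² + (ln OS)²). With OS = 0.512, ln OS = −0.6694 and ζ = 0.6694/3.212 = 0.208.
Then ω_n = 4/(ζ t_s) = 4/(0.208 × 0.556) = 34.5 rad/s.

ω_n ≈ 34.5 rad/s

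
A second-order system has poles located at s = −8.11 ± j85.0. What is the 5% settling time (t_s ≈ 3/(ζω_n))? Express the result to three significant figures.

t_s ≈ 0.370 s

For poles at −σ ± jω_d, ζω_n = σ = 8.11, so t_s ≈ 3/σ = 0.370 s.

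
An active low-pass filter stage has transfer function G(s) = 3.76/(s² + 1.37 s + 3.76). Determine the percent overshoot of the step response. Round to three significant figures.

Matching coefficients with s² + 2ζω_n s + ω_n² gives ω_n² = 3.76 ⇒ ω_n = 1.94 rad/s, and ζ = 1.37/(2ω_n) = 0.353.
Overshoot: exp(−π·0.353/√(1−0.353²)) = 0.305, i.e. 30.5%.

%OS ≈ 30.5%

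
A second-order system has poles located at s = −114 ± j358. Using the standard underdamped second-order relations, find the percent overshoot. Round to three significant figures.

%OS ≈ 36.8%

With σ = 114, ω_d = 358: ω_n = √(σ²+ω_d²) = 376 rad/s, ζ = σ/ω_n = 0.303.
%OS = 100 e^{−πζ/√(1−ζ²)} with ζ = 0.303 gives 36.8%.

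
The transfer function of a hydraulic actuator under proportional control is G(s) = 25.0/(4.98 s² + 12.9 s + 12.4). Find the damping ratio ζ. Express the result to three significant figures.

Dividing through by 4.98: denominator becomes s² + 2.590 s + 2.490.
So ω_n = √2.490 = 1.58 rad/s and ζ = 2.590/(2·1.58) = 0.821.

ζ ≈ 0.821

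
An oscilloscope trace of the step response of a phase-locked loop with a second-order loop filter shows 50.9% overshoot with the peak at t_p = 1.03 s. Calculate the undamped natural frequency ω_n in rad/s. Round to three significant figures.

ω_n ≈ 3.12 rad/s

ζ from %OS: ζ = |ln 0.509|/√(π²+ln²0.509) = 0.210.
From t_p = π/ω_d, ω_d = π/1.03 = 3.05 rad/s, so ω_n = ω_d/√(1−ζ²) = 3.12 rad/s.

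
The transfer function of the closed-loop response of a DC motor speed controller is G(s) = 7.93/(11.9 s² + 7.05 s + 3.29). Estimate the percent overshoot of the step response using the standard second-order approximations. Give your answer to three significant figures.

%OS ≈ 11.7%

Dividing through by 11.9: denominator becomes s² + 0.5924 s + 0.2765.
So ω_n = √0.2765 = 0.526 rad/s and ζ = 0.5924/(2·0.526) = 0.563.
%OS = 100 e^{−πζ/√(1−ζ²)} with ζ = 0.563 gives 11.7%.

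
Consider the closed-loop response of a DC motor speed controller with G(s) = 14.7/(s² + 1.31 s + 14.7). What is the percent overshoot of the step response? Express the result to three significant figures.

Matching coefficients with s² + 2ζω_n s + ω_n² gives ω_n² = 14.7 ⇒ ω_n = 3.83 rad/s, and ζ = 1.31/(2ω_n) = 0.171.
%OS = 100 e^{−πζ/√(1−ζ²)} with ζ = 0.171 gives 58.0%.

%OS ≈ 58.0%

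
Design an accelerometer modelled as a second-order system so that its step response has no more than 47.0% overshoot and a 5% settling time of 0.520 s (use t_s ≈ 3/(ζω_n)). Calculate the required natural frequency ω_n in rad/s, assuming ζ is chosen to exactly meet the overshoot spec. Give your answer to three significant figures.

Inverting the overshoot relation: ζ = |ln 0.470|/√(π² + ln²0.470) = 0.234.
From t_s ≈ 3/(ζω_n): ω_n = 3/(ζ·t_s) = 3/(0.234·0.520) = 24.7 rad/s.

ω_n ≈ 24.7 rad/s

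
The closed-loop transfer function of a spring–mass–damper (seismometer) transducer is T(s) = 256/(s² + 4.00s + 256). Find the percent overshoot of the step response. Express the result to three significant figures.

ω_n = √256 = 16.0 rad/s; ζ = 4.00/(2·16.0) = 0.125.
%OS = 100·exp(−πζ/√(1−ζ²)) = 67.3%.

%OS ≈ 67.3%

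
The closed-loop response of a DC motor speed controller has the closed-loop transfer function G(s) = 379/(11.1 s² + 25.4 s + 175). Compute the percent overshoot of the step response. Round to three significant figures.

Dividing through by 11.1: denominator becomes s² + 2.288 s + 15.77.
So ω_n = √15.77 = 3.97 rad/s and ζ = 2.288/(2·3.97) = 0.288.
%OS = 100·exp(−πζ/√(1−ζ²)) = 38.9%.

%OS ≈ 38.9%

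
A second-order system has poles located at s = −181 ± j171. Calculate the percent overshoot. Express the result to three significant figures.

%OS ≈ 3.60%

The poles are at −σ ± jω_d with σ = 181 and ω_d = 171, so ω_n = √(σ²+ω_d²) = 249 rad/s and ζ = σ/ω_n = 0.727.
Overshoot: exp(−π·0.727/√(1−0.727²)) = 0.0360, i.e. 3.60%.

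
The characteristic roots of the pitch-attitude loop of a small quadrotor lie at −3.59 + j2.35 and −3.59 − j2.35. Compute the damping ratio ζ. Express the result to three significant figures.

|pole| = ω_n = √(3.59² + 2.35²) = 4.29 rad/s; ζ = cos θ = σ/ω_n = 0.837.

ζ ≈ 0.837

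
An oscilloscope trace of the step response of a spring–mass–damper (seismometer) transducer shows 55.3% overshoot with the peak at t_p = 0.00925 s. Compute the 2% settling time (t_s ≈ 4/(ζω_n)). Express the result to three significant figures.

From the overshoot, ζ = −ln(OS)/√(π²+ln²(OS)) = 0.185.
t_p = π/ω_d ⇒ ω_d = 340 rad/s; then ω_n = ω_d/√(1−ζ²) = 346 rad/s.
t_s ≈ 4/(ζω_n) = 4/(0.185·346) = 0.0625 s.

t_s ≈ 0.0625 s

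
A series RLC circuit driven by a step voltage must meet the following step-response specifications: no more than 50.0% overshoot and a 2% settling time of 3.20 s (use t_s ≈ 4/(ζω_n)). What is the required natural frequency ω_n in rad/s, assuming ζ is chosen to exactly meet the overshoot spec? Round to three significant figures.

ζ = −ln(OS)/√(π² + (ln OS)²). With OS = 0.500, ln OS = −0.6931 and ζ = 0.6931/3.217 = 0.215.
From t_s ≈ 4/(ζω_n): ω_n = 4/(ζ·t_s) = 4/(0.215·3.20) = 5.80 rad/s.

ω_n ≈ 5.80 rad/s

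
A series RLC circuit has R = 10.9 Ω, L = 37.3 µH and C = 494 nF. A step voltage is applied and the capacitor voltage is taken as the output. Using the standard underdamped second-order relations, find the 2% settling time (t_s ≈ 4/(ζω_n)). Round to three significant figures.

t_s ≈ 0.0000274 s

For a series RLC circuit (capacitor voltage as output), ω_n = 1/√(LC) = 1/√(37.3 µH · 494 nF) = 233000 rad/s.
ζ = (R/2)·√(C/L) = (10.9/2)·√(494 nF/37.3 µH) = 0.627.
t_s ≈ 4/(ζω_n) = 0.0000274 s.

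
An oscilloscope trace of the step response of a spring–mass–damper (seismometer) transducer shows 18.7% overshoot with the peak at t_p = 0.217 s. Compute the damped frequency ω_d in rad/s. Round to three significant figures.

t_p = π/ω_d, so ω_d = π/0.217 = 14.5 rad/s.

ω_d ≈ 14.5 rad/s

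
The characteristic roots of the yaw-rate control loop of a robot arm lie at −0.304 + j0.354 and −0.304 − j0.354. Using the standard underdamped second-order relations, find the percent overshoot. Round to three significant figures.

%OS ≈ 6.73%

With σ = 0.304, ω_d = 0.354: ω_n = √(σ²+ω_d²) = 0.467 rad/s, ζ = σ/ω_n = 0.651.
%OS = 100·exp(−πζ/√(1−ζ²)) = 6.73%.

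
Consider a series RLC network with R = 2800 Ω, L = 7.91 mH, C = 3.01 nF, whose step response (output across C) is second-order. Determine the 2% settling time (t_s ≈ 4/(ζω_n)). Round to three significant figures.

t_s ≈ 0.0000226 s

For a series RLC circuit (capacitor voltage as output), ω_n = 1/√(LC) = 1/√(7.91 mH · 3.01 nF) = 205000 rad/s.
ζ = (R/2)·√(C/L) = (2800/2)·√(3.01 nF/7.91 mH) = 0.864.
t_s ≈ 4/(ζω_n) = 0.0000226 s.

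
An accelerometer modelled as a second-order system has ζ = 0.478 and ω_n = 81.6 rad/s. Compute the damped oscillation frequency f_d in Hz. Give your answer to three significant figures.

ω_d = ω_n√(1−ζ²) = 81.6·√0.772 = 71.7 rad/s.
f_d = ω_d/(2π) = 11.4 Hz.

f_d ≈ 11.4 Hz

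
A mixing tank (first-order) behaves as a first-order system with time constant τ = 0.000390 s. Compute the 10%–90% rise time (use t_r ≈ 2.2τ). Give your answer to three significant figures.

t_r ≈ 2.2τ = 0.000858 s.

t_r ≈ 0.000858 s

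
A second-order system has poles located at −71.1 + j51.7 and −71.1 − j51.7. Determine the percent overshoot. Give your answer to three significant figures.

With σ = 71.1, ω_d = 51.7: ω_n = √(σ²+ω_d²) = 87.9 rad/s, ζ = σ/ω_n = 0.809.
%OS = 100·exp(−πζ/√(1−ζ²)) = 1.33%.

%OS ≈ 1.33%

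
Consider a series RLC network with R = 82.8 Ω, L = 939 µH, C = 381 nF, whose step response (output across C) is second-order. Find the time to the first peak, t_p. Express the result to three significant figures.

For a series RLC circuit (capacitor voltage as output), ω_n = 1/√(LC) = 1/√(939 µH · 381 nF) = 52900 rad/s.
ζ = (R/2)·√(C/L) = (82.8/2)·√(381 nF/939 µH) = 0.834.
ω_d = 52900·√(1 − 0.834²) = 29200 rad/s. t_p = π/ω_d = 0.000108 s.

t_p ≈ 0.000108 s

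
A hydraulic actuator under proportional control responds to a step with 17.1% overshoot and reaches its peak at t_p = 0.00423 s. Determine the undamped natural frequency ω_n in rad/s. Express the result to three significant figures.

ω_n ≈ 852 rad/s

ζ from %OS: ζ = |ln 0.171|/√(π²+ln²0.171) = 0.490.
t_p = π/ω_d ⇒ ω_d = 743 rad/s; then ω_n = ω_d/√(1−ζ²) = 852 rad/s.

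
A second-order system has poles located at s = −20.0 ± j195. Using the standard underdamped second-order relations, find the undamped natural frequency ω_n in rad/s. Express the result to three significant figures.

ω_n ≈ 196 rad/s

The poles are at −σ ± jω_d with σ = 20.0 and ω_d = 195, so ω_n = √(σ²+ω_d²) = 196 rad/s and ζ = σ/ω_n = 0.102.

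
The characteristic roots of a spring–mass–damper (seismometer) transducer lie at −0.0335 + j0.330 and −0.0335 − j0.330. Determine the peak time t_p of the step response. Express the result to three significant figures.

t_p = π/ω_d with ω_d = 0.330 (the imaginary part), so t_p = 9.52 s.

t_p ≈ 9.52 s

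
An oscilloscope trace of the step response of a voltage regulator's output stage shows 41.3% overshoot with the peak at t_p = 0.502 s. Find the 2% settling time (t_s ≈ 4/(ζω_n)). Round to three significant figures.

The overshoot fixes ζ = −ln(OS)/√(π²+ln²(OS)) = 0.271.
From t_p = π/ω_d, ω_d = π/0.502 = 6.26 rad/s, so ω_n = ω_d/√(1−ζ²) = 6.50 rad/s.
t_s ≈ 4/(ζω_n) = 4/(0.271·6.50) = 2.27 s.

t_s ≈ 2.27 s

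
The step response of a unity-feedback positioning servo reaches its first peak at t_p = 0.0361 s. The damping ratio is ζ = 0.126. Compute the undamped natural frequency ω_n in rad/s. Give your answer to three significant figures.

Peak time t_p = π/ω_d, so ω_d = π/t_p = π/0.0361 = 87.0 rad/s.
ω_n = ω_d/√(1−ζ²) = 87.0/√0.984 = 87.7 rad/s.

ω_n ≈ 87.7 rad/s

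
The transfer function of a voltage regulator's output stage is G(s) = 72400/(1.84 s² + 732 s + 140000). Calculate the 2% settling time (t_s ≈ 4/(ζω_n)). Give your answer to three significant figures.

Dividing through by 1.84: denominator becomes s² + 397.8 s + 76090.
So ω_n = √76090 = 276 rad/s and ζ = 397.8/(2·276) = 0.721.
t_s ≈ 4/(ζω_n) = 0.0201 s.

t_s ≈ 0.0201 s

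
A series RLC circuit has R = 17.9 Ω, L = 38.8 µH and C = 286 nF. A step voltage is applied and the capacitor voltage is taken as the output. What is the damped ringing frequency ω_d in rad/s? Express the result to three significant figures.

For a series RLC circuit (capacitor voltage as output), ω_n = 1/√(LC) = 1/√(38.8 µH · 286 nF) = 300000 rad/s.
ζ = (R/2)·√(C/L) = (17.9/2)·√(286 nF/38.8 µH) = 0.768.
The damped frequency ω_d = ω_n√(1−ζ²) = 192000 rad/s.

ω_d ≈ 192000 rad/s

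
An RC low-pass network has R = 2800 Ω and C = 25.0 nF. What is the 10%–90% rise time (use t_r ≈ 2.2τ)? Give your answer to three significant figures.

t_r ≈ 0.000154 s

τ = RC = 2800 × 25.0 nF = 0.0000700 s.
t_r ≈ 2.2τ = 0.000154 s.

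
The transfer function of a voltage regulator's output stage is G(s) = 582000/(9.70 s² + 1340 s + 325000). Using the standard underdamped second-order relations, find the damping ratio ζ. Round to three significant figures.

Dividing through by 9.70: denominator becomes s² + 138.1 s + 33510.
So ω_n = √33510 = 183 rad/s and ζ = 138.1/(2·183) = 0.377.

ζ ≈ 0.377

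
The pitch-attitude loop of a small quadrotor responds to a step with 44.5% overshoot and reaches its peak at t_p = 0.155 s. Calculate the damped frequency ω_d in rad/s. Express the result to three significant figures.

ω_d ≈ 20.3 rad/s

t_p = π/ω_d, so ω_d = π/0.155 = 20.3 rad/s.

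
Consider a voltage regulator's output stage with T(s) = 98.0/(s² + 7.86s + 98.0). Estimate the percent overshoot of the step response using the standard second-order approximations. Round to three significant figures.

ω_n = √98.0 = 9.90 rad/s; ζ = 7.86/(2·9.90) = 0.397.
%OS = 100 e^{−πζ/√(1−ζ²)} with ζ = 0.397 gives 25.7%.

%OS ≈ 25.7%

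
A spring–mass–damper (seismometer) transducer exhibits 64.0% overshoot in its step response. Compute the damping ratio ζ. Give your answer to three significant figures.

Inverting the overshoot relation: ζ = |ln 0.640|/√(π² + ln²0.640) = 0.141.

ζ ≈ 0.141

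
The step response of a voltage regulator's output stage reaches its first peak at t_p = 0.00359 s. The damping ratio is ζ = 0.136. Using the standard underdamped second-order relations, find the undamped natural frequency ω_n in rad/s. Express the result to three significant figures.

ω_n ≈ 883 rad/s

Peak time t_p = π/ω_d, so ω_d = π/t_p = π/0.00359 = 875 rad/s.
ω_n = ω_d/√(1−ζ²) = 875/√0.982 = 883 rad/s.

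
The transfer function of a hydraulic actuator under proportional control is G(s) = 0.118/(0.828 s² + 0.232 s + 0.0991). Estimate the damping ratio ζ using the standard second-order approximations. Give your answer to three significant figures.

ζ ≈ 0.405

Dividing through by 0.828: denominator becomes s² + 0.2802 s + 0.1197.
So ω_n = √0.1197 = 0.346 rad/s and ζ = 0.2802/(2·0.346) = 0.405.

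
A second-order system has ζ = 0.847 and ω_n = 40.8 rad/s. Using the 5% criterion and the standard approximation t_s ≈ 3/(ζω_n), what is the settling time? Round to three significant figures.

t_s ≈ 0.0868 s

t_s ≈ 3/(ζω_n) = 3/(0.847 × 40.8) = 0.0868 s.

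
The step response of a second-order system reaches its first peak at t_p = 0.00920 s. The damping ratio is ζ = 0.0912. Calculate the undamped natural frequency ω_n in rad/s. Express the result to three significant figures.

Peak time t_p = π/ω_d, so ω_d = π/t_p = π/0.00920 = 341 rad/s.
ω_n = ω_d/√(1−ζ²) = 341/√0.992 = 343 rad/s.

ω_n ≈ 343 rad/s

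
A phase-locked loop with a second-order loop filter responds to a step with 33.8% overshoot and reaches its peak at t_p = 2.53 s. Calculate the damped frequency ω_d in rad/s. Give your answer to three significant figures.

t_p = π/ω_d, so ω_d = π/2.53 = 1.24 rad/s.

ω_d ≈ 1.24 rad/s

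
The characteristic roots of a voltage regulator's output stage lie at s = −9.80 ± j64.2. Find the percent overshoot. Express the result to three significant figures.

The poles are at −σ ± jω_d with σ = 9.80 and ω_d = 64.2, so ω_n = √(σ²+ω_d²) = 64.9 rad/s and ζ = σ/ω_n = 0.151.
%OS = 100 e^{−πζ/√(1−ζ²)} with ζ = 0.151 gives 61.9%.

%OS ≈ 61.9%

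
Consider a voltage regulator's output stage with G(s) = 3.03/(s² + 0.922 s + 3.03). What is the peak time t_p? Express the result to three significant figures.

t_p ≈ 1.87 s

Matching coefficients with s² + 2ζω_n s + ω_n² gives ω_n² = 3.03 ⇒ ω_n = 1.74 rad/s, and ζ = 0.922/(2ω_n) = 0.265.
ω_d = 1.74·√(1 − 0.265²) = 1.68 rad/s. Then t_p = π/ω_d = 1.87 s.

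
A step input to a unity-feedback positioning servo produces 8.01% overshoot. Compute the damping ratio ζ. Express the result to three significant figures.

ζ ≈ 0.626

From %OS = 100·exp(−πζ/√(1−ζ²)), invert to get ζ = −ln(OS)/√(π² + ln²(OS)) with OS = 0.0801.
−ln 0.0801 = 2.524, so ζ = 2.524/√(π² + 6.373) = 0.626.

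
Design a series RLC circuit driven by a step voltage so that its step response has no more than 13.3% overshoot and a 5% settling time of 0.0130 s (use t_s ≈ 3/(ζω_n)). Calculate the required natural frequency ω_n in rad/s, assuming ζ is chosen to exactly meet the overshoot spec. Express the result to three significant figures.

ω_n ≈ 427 rad/s

From %OS = 100·exp(−πζ/√(1−ζ²)), invert to get ζ = −ln(OS)/√(π² + ln²(OS)) with OS = 0.133.
−ln 0.133 = 2.017, so ζ = 2.017/√(π² + 4.070) = 0.540.
From t_s ≈ 3/(ζω_n): ω_n = 3/(ζ·t_s) = 3/(0.540·0.0130) = 427 rad/s.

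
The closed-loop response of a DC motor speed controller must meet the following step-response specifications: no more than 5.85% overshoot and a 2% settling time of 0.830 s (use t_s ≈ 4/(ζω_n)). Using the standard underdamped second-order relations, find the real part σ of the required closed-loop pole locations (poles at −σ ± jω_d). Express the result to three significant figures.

σ ≈ 4.82

The settling-time spec alone fixes σ = ζω_n = 4/t_s = 4/0.830 = 4.82.
(Overshoot then fixes ζ = 0.670 and hence ω_d = σ·√(1−ζ²)/ζ = 5.33 rad/s.)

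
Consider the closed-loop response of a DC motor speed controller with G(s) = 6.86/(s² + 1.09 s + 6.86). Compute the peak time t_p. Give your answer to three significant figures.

t_p ≈ 1.23 s

ω_n = √6.86 = 2.62 rad/s; ζ = 1.09/(2·2.62) = 0.208.
The damped frequency ω_d = ω_n√(1−ζ²) = 2.56 rad/s. Then t_p = π/ω_d = 1.23 s.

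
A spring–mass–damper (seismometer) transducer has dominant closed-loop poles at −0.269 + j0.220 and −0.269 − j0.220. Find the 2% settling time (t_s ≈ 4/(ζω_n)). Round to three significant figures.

t_s ≈ 14.9 s

For poles at −σ ± jω_d, ζω_n = σ = 0.269, so t_s ≈ 4/σ = 14.9 s.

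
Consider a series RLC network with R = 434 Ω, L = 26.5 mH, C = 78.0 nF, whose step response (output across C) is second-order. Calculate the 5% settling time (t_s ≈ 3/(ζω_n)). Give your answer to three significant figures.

t_s ≈ 0.000366 s

For a series RLC circuit (capacitor voltage as output), ω_n = 1/√(LC) = 1/√(26.5 mH · 78.0 nF) = 22000 rad/s.
ζ = (R/2)·√(C/L) = (434/2)·√(78.0 nF/26.5 mH) = 0.372.
t_s ≈ 3/(ζω_n) = 0.000366 s.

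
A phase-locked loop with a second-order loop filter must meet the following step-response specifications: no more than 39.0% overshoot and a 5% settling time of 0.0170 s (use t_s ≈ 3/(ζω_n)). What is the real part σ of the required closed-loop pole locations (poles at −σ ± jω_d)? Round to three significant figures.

σ ≈ 176

The settling-time spec alone fixes σ = ζω_n = 3/t_s = 3/0.0170 = 176.
(Overshoot then fixes ζ = 0.287 and hence ω_d = σ·√(1−ζ²)/ζ = 589 rad/s.)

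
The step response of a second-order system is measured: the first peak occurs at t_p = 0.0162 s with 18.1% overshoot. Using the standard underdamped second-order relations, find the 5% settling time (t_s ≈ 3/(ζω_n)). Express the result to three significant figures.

From the overshoot, ζ = −ln(OS)/√(π²+ln²(OS)) = 0.478.
From t_p = π/ω_d, ω_d = π/0.0162 = 194 rad/s, so ω_n = ω_d/√(1−ζ²) = 221 rad/s.
t_s ≈ 3/(ζω_n) = 3/(0.478·221) = 0.0284 s.

t_s ≈ 0.0284 s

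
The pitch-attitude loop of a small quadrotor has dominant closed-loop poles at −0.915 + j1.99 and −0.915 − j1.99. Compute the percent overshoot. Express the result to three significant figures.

%OS ≈ 23.6%

With σ = 0.915, ω_d = 1.99: ω_n = √(σ²+ω_d²) = 2.19 rad/s, ζ = σ/ω_n = 0.418.
%OS = 100·exp(−πζ/√(1−ζ²)) = 23.6%.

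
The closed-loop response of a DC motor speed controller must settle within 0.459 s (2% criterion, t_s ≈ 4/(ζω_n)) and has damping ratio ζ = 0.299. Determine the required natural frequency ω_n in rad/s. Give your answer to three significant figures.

ω_n ≈ 29.1 rad/s

Rearranging t_s ≈ 4/(ζω_n) gives ω_n = 4/(ζ·t_s) = 4/(0.299 × 0.459) = 29.1 rad/s.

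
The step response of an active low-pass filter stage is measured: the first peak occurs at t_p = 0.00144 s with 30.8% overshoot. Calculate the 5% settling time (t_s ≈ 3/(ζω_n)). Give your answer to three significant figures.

t_s ≈ 0.00367 s

ζ from %OS: ζ = |ln 0.308|/√(π²+ln²0.308) = 0.351.
From t_p = π/ω_d, ω_d = π/0.00144 = 2180 rad/s, so ω_n = ω_d/√(1−ζ²) = 2330 rad/s.
t_s ≈ 3/(ζω_n) = 3/(0.351·2330) = 0.00367 s.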